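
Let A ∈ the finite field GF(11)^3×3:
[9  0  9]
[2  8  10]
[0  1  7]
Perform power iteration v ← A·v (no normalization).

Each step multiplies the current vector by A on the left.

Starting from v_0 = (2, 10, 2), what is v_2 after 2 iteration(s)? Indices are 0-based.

v_2 = (1, 0, 8)

v_0 = (2, 10, 2).
v_1 = A·v_0 = (3, 5, 2).
v_2 = A·v_1 = (1, 0, 8).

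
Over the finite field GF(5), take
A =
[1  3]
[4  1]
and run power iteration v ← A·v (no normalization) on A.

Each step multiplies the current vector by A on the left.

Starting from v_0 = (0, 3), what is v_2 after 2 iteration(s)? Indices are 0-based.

v_0 = (0, 3).
v_1 = A·v_0 = (4, 3).
v_2 = A·v_1 = (3, 4).

v_2 = (3, 4)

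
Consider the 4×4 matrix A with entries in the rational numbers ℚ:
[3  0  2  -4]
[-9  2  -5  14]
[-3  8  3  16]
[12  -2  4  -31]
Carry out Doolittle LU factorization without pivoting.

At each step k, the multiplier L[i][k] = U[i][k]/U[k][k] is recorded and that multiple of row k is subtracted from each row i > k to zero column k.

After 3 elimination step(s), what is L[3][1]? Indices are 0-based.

Step 1: pivot at (0,0) is 3.
  row1 ← row1 − (-3)·row0  ⇒  L[1][0]=-3, U row1=(0, 2, 1, 2)
  row2 ← row2 − (-1)·row0  ⇒  L[2][0]=-1, U row2=(0, 8, 5, 12)
  row3 ← row3 − (4)·row0  ⇒  L[3][0]=4, U row3=(0, -2, -4, -15)
Step 2: pivot at (1,1) is 2.
  row2 ← row2 − (4)·row1  ⇒  L[2][1]=4, U row2=(0, 0, 1, 4)
  row3 ← row3 − (-1)·row1  ⇒  L[3][1]=-1, U row3=(0, 0, -3, -13)
Step 3: pivot at (2,2) is 1.
  row3 ← row3 − (-3)·row2  ⇒  L[3][2]=-3, U row3=(0, 0, 0, -1)

L[3][1] = -1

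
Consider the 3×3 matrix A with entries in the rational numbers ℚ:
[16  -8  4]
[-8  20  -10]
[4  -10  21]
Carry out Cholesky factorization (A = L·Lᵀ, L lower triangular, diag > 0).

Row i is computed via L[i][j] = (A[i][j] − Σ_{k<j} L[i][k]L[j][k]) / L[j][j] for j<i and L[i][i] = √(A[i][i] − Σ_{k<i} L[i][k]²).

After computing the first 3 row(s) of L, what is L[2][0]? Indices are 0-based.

Step 1: L[0][0] = √(16) = 4.
  L[1][0] = (-8) / L[0][0] = -2.
Step 2: L[1][1] = √(16) = 4.
  L[2][0] = (4) / L[0][0] = 1.
  L[2][1] = (-8) / L[1][1] = -2.
Step 3: L[2][2] = √(16) = 4.

L[2][0] = 1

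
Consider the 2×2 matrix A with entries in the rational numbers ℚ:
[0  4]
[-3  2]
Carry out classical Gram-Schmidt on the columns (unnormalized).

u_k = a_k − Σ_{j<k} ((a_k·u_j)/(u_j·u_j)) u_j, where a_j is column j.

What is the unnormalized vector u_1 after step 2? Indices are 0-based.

u_1 = (4, 0)

Step 1: u_0 = a_0 = (0, -3).
Step 2: u_1 = a_1 − (-2/3)·u_0 = (4, 0).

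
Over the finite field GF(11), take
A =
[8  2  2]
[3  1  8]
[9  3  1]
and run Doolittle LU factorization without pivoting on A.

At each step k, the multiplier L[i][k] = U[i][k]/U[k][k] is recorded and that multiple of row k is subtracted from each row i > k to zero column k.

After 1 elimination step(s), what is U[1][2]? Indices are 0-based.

U[1][2] = 10

[col 0] pivot 8
  R1 -= 10*R0 → (0, 3, 10)  (L[1][0] := 10)
  R2 -= 8*R0 → (0, 9, 7)  (L[2][0] := 8)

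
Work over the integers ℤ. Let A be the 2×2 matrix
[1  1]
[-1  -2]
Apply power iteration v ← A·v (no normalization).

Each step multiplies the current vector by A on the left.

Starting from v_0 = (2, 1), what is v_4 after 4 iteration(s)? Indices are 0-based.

v_0 = (2, 1).
v_1 = A·v_0 = (3, -4).
v_2 = A·v_1 = (-1, 5).
v_3 = A·v_2 = (4, -9).
v_4 = A·v_3 = (-5, 14).

v_4 = (-5, 14)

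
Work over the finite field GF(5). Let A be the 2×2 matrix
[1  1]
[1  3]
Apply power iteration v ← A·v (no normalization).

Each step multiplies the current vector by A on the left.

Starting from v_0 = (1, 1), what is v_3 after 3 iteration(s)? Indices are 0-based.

v_0 = (1, 1).
v_1 = A·v_0 = (2, 4).
v_2 = A·v_1 = (1, 4).
v_3 = A·v_2 = (0, 3).

v_3 = (0, 3)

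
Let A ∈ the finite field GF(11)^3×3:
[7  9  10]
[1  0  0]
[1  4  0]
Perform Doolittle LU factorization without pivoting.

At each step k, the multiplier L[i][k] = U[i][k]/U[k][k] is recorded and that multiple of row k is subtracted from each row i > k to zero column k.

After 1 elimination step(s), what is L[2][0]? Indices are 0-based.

L[2][0] = 8

[col 0] pivot 7
  R1 -= 8*R0 → (0, 5, 8)  (L[1][0] := 8)
  R2 -= 8*R0 → (0, 9, 8)  (L[2][0] := 8)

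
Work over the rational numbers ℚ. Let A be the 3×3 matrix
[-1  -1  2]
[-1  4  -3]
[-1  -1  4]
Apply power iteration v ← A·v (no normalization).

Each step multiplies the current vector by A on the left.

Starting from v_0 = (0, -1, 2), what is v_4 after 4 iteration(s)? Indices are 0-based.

v_4 = (729, -2506, 1155)

v_0 = (0, -1, 2).
v_1 = A·v_0 = (5, -10, 9).
v_2 = A·v_1 = (23, -72, 41).
v_3 = A·v_2 = (131, -434, 213).
v_4 = A·v_3 = (729, -2506, 1155).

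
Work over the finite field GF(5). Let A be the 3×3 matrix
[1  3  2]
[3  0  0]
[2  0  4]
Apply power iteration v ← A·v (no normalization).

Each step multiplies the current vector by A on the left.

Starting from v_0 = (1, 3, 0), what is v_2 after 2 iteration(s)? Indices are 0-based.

v_2 = (3, 0, 3)

v_0 = (1, 3, 0).
v_1 = A·v_0 = (0, 3, 2).
v_2 = A·v_1 = (3, 0, 3).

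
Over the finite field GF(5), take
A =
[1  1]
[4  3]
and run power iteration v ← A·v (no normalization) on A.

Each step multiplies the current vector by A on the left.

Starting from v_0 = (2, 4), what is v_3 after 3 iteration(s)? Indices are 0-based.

v_3 = (0, 1)

v_0 = (2, 4).
v_1 = A·v_0 = (1, 0).
v_2 = A·v_1 = (1, 4).
v_3 = A·v_2 = (0, 1).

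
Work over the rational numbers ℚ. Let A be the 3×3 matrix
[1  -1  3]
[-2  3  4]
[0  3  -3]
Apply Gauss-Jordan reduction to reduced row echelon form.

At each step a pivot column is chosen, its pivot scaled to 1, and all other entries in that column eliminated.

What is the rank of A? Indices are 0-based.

rank = 3

step 1: normalize row 0 (÷1) = (1, -1, 3)
  row 1: subtract -2×row0 = (0, 1, 10)
step 2: normalize row 1 (÷1) = (0, 1, 10)
  row 0: subtract -1×row1 = (1, 0, 13)
  row 2: subtract 3×row1 = (0, 0, -33)
step 3: normalize row 2 (÷-33) = (0, 0, 1)
  row 0: subtract 13×row2 = (1, 0, 0)
  row 1: subtract 10×row2 = (0, 1, 0)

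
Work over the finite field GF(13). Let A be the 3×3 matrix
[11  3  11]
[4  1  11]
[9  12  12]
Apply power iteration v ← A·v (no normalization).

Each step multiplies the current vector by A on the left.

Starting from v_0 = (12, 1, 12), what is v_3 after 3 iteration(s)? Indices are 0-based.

v_0 = (12, 1, 12).
v_1 = A·v_0 = (7, 12, 4).
v_2 = A·v_1 = (1, 6, 8).
v_3 = A·v_2 = (0, 7, 8).

v_3 = (0, 7, 8)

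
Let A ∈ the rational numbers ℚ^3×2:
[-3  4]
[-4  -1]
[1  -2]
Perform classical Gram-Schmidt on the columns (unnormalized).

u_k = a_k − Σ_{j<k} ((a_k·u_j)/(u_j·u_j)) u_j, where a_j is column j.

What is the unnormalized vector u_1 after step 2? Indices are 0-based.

u_1 = (37/13, -33/13, -21/13)

Step 1: u_0 = a_0 = (-3, -4, 1).
Step 2: u_1 = a_1 − (-5/13)·u_0 = (37/13, -33/13, -21/13).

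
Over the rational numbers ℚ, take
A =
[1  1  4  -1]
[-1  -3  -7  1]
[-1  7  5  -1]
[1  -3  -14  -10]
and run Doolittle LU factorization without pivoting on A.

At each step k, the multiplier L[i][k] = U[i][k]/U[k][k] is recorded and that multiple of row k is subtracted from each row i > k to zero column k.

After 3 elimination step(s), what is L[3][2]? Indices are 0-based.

k=0: U[0][0]=1
  eliminate (1,0): mult=-1, new row 1: (0, -2, -3, 0); set L[1][0]=-1
  eliminate (2,0): mult=-1, new row 2: (0, 8, 9, -2); set L[2][0]=-1
  eliminate (3,0): mult=1, new row 3: (0, -4, -18, -9); set L[3][0]=1
k=1: U[1][1]=-2
  eliminate (2,1): mult=-4, new row 2: (0, 0, -3, -2); set L[2][1]=-4
  eliminate (3,1): mult=2, new row 3: (0, 0, -12, -9); set L[3][1]=2
k=2: U[2][2]=-3
  eliminate (3,2): mult=4, new row 3: (0, 0, 0, -1); set L[3][2]=4

L[3][2] = 4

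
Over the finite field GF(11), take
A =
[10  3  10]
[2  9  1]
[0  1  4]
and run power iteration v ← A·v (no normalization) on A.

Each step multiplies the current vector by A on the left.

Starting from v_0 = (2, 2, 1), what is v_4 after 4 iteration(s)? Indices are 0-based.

v_0 = (2, 2, 1).
v_1 = A·v_0 = (3, 1, 6).
v_2 = A·v_1 = (5, 10, 3).
v_3 = A·v_2 = (0, 4, 0).
v_4 = A·v_3 = (1, 3, 4).

v_4 = (1, 3, 4)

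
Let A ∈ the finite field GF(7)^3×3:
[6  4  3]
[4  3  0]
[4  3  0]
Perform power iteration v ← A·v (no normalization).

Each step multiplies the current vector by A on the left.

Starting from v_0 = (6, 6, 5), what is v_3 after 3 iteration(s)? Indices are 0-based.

v_0 = (6, 6, 5).
v_1 = A·v_0 = (5, 0, 0).
v_2 = A·v_1 = (2, 6, 6).
v_3 = A·v_2 = (5, 5, 5).

v_3 = (5, 5, 5)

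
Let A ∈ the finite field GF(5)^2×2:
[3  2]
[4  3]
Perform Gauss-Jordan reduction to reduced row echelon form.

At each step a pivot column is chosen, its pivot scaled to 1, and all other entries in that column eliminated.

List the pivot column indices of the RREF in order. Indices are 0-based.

pivot columns: 0, 1

[1] R0 /= 3  ⇒  (1, 4)
     R1 -= 4·R0  ⇒  (0, 2)
[2] R1 /= 2  ⇒  (0, 1)
     R0 -= 4·R1  ⇒  (1, 0)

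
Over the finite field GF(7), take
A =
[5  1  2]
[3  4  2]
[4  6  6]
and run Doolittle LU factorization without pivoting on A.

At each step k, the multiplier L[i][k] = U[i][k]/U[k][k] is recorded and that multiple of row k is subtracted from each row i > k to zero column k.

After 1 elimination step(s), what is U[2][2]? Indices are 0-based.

U[2][2] = 3

[col 0] pivot 5
  R1 -= 2*R0 → (0, 2, 5)  (L[1][0] := 2)
  R2 -= 5*R0 → (0, 1, 3)  (L[2][0] := 5)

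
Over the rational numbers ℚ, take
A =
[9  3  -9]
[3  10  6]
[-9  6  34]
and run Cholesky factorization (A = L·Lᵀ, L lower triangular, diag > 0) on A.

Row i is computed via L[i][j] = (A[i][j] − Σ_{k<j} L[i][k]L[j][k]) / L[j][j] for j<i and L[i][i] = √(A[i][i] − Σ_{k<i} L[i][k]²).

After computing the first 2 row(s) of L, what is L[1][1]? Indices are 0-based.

L[1][1] = 3

Step 1: L[0][0] = √(9) = 3.
  L[1][0] = (3) / L[0][0] = 1.
Step 2: L[1][1] = √(9) = 3.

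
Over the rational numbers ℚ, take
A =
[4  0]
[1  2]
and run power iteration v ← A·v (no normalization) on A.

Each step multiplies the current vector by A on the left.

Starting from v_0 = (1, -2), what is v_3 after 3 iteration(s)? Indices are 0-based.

v_3 = (64, 12)

v_0 = (1, -2).
v_1 = A·v_0 = (4, -3).
v_2 = A·v_1 = (16, -2).
v_3 = A·v_2 = (64, 12).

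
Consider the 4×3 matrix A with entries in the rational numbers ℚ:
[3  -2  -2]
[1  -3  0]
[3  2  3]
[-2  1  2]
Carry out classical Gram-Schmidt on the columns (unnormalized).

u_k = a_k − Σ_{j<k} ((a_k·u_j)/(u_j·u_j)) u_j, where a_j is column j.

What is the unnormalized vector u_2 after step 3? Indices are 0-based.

u_2 = (-362/389, 771/389, 499/389, 591/389)

Step 1: u_0 = a_0 = (3, 1, 3, -2).
Step 2: u_1 = a_1 − (-5/23)·u_0 = (-31/23, -64/23, 61/23, 13/23).
Step 3: u_2 = a_2 − (-1/23)·u_0 − (271/389)·u_1 = (-362/389, 771/389, 499/389, 591/389).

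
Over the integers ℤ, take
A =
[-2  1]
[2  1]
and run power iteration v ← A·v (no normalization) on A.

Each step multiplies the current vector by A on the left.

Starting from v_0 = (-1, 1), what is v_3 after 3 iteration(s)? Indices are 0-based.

v_0 = (-1, 1).
v_1 = A·v_0 = (3, -1).
v_2 = A·v_1 = (-7, 5).
v_3 = A·v_2 = (19, -9).

v_3 = (19, -9)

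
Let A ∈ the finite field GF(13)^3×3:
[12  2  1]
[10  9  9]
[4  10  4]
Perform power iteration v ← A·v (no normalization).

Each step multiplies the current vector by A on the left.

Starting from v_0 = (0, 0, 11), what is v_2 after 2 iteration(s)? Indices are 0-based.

v_2 = (10, 6, 1)

v_0 = (0, 0, 11).
v_1 = A·v_0 = (11, 8, 5).
v_2 = A·v_1 = (10, 6, 1).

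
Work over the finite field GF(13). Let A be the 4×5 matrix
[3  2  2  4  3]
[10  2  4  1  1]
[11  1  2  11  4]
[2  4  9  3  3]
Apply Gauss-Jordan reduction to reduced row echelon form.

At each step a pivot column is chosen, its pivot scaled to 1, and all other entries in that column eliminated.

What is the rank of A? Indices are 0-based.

rank = 4

step 1: normalize row 0 (÷3) = (1, 5, 5, 10, 1)
  row 1: subtract 10×row0 = (0, 4, 6, 5, 4)
  row 2: subtract 11×row0 = (0, 11, 12, 5, 6)
  row 3: subtract 2×row0 = (0, 7, 12, 9, 1)
step 2: normalize row 1 (÷4) = (0, 1, 8, 11, 1)
  row 0: subtract 5×row1 = (1, 0, 4, 7, 9)
  row 2: subtract 11×row1 = (0, 0, 2, 1, 8)
  row 3: subtract 7×row1 = (0, 0, 8, 10, 7)
step 3: normalize row 2 (÷2) = (0, 0, 1, 7, 4)
  row 0: subtract 4×row2 = (1, 0, 0, 5, 6)
  row 1: subtract 8×row2 = (0, 1, 0, 7, 8)
  row 3: subtract 8×row2 = (0, 0, 0, 6, 1)
step 4: normalize row 3 (÷6) = (0, 0, 0, 1, 11)
  row 0: subtract 5×row3 = (1, 0, 0, 0, 3)
  row 1: subtract 7×row3 = (0, 1, 0, 0, 9)
  row 2: subtract 7×row3 = (0, 0, 1, 0, 5)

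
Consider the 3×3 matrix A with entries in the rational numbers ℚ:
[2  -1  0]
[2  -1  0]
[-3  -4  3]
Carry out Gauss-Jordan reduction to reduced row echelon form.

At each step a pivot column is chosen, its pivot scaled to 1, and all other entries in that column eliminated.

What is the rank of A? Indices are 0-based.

step 1: normalize row 0 (÷2) = (1, -1/2, 0)
  row 1: subtract 2×row0 = (0, 0, 0)
  row 2: subtract -3×row0 = (0, -11/2, 3)
step 2: exchange rows 1,2
step 2: normalize row 1 (÷-11/2) = (0, 1, -6/11)
  row 0: subtract -1/2×row1 = (1, 0, -3/11)
skip col 2 (zero from row 2)

rank = 2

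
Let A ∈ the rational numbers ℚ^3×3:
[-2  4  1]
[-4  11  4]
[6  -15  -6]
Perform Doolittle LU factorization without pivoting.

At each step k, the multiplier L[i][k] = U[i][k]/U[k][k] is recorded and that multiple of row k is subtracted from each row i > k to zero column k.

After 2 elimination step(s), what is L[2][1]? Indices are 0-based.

L[2][1] = -1

k=0: U[0][0]=-2
  eliminate (1,0): mult=2, new row 1: (0, 3, 2); set L[1][0]=2
  eliminate (2,0): mult=-3, new row 2: (0, -3, -3); set L[2][0]=-3
k=1: U[1][1]=3
  eliminate (2,1): mult=-1, new row 2: (0, 0, -1); set L[2][1]=-1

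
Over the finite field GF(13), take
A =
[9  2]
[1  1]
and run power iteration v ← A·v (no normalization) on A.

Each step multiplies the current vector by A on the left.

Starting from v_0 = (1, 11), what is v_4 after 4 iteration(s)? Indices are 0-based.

v_0 = (1, 11).
v_1 = A·v_0 = (5, 12).
v_2 = A·v_1 = (4, 4).
v_3 = A·v_2 = (5, 8).
v_4 = A·v_3 = (9, 0).

v_4 = (9, 0)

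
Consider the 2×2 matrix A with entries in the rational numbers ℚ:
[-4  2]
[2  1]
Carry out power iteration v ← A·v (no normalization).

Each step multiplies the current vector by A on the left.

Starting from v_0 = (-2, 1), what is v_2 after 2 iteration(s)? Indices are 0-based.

v_2 = (-46, 17)

v_0 = (-2, 1).
v_1 = A·v_0 = (10, -3).
v_2 = A·v_1 = (-46, 17).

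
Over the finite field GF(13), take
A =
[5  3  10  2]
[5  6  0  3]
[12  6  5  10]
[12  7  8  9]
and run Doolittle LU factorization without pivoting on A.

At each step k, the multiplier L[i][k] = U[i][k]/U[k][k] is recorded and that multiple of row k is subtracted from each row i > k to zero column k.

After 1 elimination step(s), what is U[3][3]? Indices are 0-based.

U[3][3] = 12

k=0: U[0][0]=5
  eliminate (1,0): mult=1, new row 1: (0, 3, 3, 1); set L[1][0]=1
  eliminate (2,0): mult=5, new row 2: (0, 4, 7, 0); set L[2][0]=5
  eliminate (3,0): mult=5, new row 3: (0, 5, 10, 12); set L[3][0]=5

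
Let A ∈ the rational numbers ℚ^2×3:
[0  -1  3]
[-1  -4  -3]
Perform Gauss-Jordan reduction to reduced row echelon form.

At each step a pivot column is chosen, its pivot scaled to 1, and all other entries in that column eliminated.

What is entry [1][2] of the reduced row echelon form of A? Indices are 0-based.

step 1: exchange rows 0,1
step 1: normalize row 0 (÷-1) = (1, 4, 3)
step 2: normalize row 1 (÷-1) = (0, 1, -3)
  row 0: subtract 4×row1 = (1, 0, 15)

M[1][2] = -3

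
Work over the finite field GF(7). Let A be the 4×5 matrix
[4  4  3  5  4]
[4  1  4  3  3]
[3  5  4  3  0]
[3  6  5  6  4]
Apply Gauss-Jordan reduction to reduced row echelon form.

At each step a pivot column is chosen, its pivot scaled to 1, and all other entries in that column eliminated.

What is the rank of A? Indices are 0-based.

rank = 4

pivot(0,0)=4: scale R0 → (1, 1, 6, 3, 1)
  clear (1,0): R1 −= (4)R0 → (0, 4, 1, 5, 6)
  clear (2,0): R2 −= (3)R0 → (0, 2, 0, 1, 4)
  clear (3,0): R3 −= (3)R0 → (0, 3, 1, 4, 1)
pivot(1,1)=4: scale R1 → (0, 1, 2, 3, 5)
  clear (0,1): R0 −= (1)R1 → (1, 0, 4, 0, 3)
  clear (2,1): R2 −= (2)R1 → (0, 0, 3, 2, 1)
  clear (3,1): R3 −= (3)R1 → (0, 0, 2, 2, 0)
pivot(2,2)=3: scale R2 → (0, 0, 1, 3, 5)
  clear (0,2): R0 −= (4)R2 → (1, 0, 0, 2, 4)
  clear (1,2): R1 −= (2)R2 → (0, 1, 0, 4, 2)
  clear (3,2): R3 −= (2)R2 → (0, 0, 0, 3, 4)
pivot(3,3)=3: scale R3 → (0, 0, 0, 1, 6)
  clear (0,3): R0 −= (2)R3 → (1, 0, 0, 0, 6)
  clear (1,3): R1 −= (4)R3 → (0, 1, 0, 0, 6)
  clear (2,3): R2 −= (3)R3 → (0, 0, 1, 0, 1)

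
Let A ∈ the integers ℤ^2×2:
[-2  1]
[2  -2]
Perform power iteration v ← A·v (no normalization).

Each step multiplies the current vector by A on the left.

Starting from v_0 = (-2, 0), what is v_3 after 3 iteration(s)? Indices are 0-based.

v_3 = (40, -56)

v_0 = (-2, 0).
v_1 = A·v_0 = (4, -4).
v_2 = A·v_1 = (-12, 16).
v_3 = A·v_2 = (40, -56).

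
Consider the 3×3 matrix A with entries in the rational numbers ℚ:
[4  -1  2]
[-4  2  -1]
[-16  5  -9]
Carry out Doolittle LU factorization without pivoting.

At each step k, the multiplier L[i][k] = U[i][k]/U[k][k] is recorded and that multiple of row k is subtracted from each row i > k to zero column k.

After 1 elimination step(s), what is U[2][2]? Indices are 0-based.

U[2][2] = -1

k=0: U[0][0]=4
  eliminate (1,0): mult=-1, new row 1: (0, 1, 1); set L[1][0]=-1
  eliminate (2,0): mult=-4, new row 2: (0, 1, -1); set L[2][0]=-4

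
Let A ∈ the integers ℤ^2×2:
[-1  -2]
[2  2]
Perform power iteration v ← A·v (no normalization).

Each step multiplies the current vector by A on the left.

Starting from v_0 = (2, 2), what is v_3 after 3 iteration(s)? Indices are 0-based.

v_0 = (2, 2).
v_1 = A·v_0 = (-6, 8).
v_2 = A·v_1 = (-10, 4).
v_3 = A·v_2 = (2, -12).

v_3 = (2, -12)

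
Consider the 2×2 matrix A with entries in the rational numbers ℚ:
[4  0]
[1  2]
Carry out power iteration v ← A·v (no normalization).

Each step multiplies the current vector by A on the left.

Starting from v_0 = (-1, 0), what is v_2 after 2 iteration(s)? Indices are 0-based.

v_0 = (-1, 0).
v_1 = A·v_0 = (-4, -1).
v_2 = A·v_1 = (-16, -6).

v_2 = (-16, -6)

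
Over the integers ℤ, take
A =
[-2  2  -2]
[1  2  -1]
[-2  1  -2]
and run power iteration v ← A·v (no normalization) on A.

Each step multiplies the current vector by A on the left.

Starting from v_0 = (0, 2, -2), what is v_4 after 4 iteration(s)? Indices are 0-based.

v_0 = (0, 2, -2).
v_1 = A·v_0 = (8, 6, 6).
v_2 = A·v_1 = (-16, 14, -22).
v_3 = A·v_2 = (104, 34, 90).
v_4 = A·v_3 = (-320, 82, -354).

v_4 = (-320, 82, -354)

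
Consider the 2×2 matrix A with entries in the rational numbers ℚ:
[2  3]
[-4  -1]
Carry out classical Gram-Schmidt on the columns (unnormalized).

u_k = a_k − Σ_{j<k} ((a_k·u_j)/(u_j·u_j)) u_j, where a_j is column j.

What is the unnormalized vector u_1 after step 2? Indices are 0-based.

Step 1: u_0 = a_0 = (2, -4).
Step 2: u_1 = a_1 − (1/2)·u_0 = (2, 1).

u_1 = (2, 1)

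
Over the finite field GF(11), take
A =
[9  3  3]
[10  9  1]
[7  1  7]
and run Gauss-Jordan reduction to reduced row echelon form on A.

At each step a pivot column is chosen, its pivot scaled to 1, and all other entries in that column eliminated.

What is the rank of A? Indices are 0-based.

step 1: normalize row 0 (÷9) = (1, 4, 4)
  row 1: subtract 10×row0 = (0, 2, 5)
  row 2: subtract 7×row0 = (0, 6, 1)
step 2: normalize row 1 (÷2) = (0, 1, 8)
  row 0: subtract 4×row1 = (1, 0, 5)
  row 2: subtract 6×row1 = (0, 0, 8)
step 3: normalize row 2 (÷8) = (0, 0, 1)
  row 0: subtract 5×row2 = (1, 0, 0)
  row 1: subtract 8×row2 = (0, 1, 0)

rank = 3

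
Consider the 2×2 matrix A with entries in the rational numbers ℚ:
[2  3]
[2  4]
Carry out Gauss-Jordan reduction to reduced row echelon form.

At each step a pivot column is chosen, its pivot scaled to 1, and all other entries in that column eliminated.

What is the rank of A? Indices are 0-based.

pivot(0,0)=2: scale R0 → (1, 3/2)
  clear (1,0): R1 −= (2)R0 → (0, 1)
pivot(1,1)=1: scale R1 → (0, 1)
  clear (0,1): R0 −= (3/2)R1 → (1, 0)

rank = 2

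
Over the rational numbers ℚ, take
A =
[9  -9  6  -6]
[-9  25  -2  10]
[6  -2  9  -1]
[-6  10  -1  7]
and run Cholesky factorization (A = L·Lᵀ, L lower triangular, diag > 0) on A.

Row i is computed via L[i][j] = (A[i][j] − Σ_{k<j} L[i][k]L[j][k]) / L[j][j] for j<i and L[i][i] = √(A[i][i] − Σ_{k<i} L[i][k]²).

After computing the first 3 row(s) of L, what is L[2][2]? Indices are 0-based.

Step 1: L[0][0] = √(9) = 3.
  L[1][0] = (-9) / L[0][0] = -3.
Step 2: L[1][1] = √(16) = 4.
  L[2][0] = (6) / L[0][0] = 2.
  L[2][1] = (4) / L[1][1] = 1.
Step 3: L[2][2] = √(4) = 2.

L[2][2] = 2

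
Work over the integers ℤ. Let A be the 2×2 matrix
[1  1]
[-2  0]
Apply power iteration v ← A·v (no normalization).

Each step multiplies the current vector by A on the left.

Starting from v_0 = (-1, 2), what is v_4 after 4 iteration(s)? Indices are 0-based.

v_0 = (-1, 2).
v_1 = A·v_0 = (1, 2).
v_2 = A·v_1 = (3, -2).
v_3 = A·v_2 = (1, -6).
v_4 = A·v_3 = (-5, -2).

v_4 = (-5, -2)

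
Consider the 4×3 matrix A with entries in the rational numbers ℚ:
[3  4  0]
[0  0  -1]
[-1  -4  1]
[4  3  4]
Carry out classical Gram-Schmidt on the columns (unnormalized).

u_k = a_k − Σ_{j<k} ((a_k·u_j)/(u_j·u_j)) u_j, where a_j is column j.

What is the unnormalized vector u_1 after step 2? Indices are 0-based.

u_1 = (10/13, 0, -38/13, -17/13)

Step 1: u_0 = a_0 = (3, 0, -1, 4).
Step 2: u_1 = a_1 − (14/13)·u_0 = (10/13, 0, -38/13, -17/13).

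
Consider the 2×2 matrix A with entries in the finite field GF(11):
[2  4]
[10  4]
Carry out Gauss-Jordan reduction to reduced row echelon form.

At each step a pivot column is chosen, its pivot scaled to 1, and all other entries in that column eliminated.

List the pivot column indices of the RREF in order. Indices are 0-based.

pivot(0,0)=2: scale R0 → (1, 2)
  clear (1,0): R1 −= (10)R0 → (0, 6)
pivot(1,1)=6: scale R1 → (0, 1)
  clear (0,1): R0 −= (2)R1 → (1, 0)

pivot columns: 0, 1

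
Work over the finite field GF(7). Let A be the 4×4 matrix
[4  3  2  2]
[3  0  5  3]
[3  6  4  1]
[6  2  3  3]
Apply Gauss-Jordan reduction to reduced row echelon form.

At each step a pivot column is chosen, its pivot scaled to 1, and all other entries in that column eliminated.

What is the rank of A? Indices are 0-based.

rank = 4

step 1: normalize row 0 (÷4) = (1, 6, 4, 4)
  row 1: subtract 3×row0 = (0, 3, 0, 5)
  row 2: subtract 3×row0 = (0, 2, 6, 3)
  row 3: subtract 6×row0 = (0, 1, 0, 0)
step 2: normalize row 1 (÷3) = (0, 1, 0, 4)
  row 0: subtract 6×row1 = (1, 0, 4, 1)
  row 2: subtract 2×row1 = (0, 0, 6, 2)
  row 3: subtract 1×row1 = (0, 0, 0, 3)
step 3: normalize row 2 (÷6) = (0, 0, 1, 5)
  row 0: subtract 4×row2 = (1, 0, 0, 2)
step 4: normalize row 3 (÷3) = (0, 0, 0, 1)
  row 0: subtract 2×row3 = (1, 0, 0, 0)
  row 1: subtract 4×row3 = (0, 1, 0, 0)
  row 2: subtract 5×row3 = (0, 0, 1, 0)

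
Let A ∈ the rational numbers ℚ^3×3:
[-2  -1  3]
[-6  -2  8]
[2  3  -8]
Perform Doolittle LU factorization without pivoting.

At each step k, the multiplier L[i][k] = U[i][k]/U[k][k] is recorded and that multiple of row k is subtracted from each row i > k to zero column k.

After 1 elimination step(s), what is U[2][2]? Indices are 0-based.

k=0: U[0][0]=-2
  eliminate (1,0): mult=3, new row 1: (0, 1, -1); set L[1][0]=3
  eliminate (2,0): mult=-1, new row 2: (0, 2, -5); set L[2][0]=-1

U[2][2] = -5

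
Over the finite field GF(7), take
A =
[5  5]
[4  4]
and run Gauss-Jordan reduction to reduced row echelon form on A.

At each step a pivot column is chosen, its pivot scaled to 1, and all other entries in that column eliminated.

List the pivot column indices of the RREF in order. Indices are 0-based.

pivot columns: 0

step 1: normalize row 0 (÷5) = (1, 1)
  row 1: subtract 4×row0 = (0, 0)
skip col 1 (zero from row 1)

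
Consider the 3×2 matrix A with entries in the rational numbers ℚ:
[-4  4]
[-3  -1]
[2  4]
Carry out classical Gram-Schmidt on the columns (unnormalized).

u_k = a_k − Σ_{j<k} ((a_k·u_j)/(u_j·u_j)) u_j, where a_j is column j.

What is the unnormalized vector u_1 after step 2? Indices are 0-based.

u_1 = (96/29, -44/29, 126/29)

Step 1: u_0 = a_0 = (-4, -3, 2).
Step 2: u_1 = a_1 − (-5/29)·u_0 = (96/29, -44/29, 126/29).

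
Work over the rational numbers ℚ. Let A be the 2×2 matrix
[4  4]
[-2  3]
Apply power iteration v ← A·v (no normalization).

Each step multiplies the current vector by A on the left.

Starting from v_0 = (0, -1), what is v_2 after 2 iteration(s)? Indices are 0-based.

v_2 = (-28, -1)

v_0 = (0, -1).
v_1 = A·v_0 = (-4, -3).
v_2 = A·v_1 = (-28, -1).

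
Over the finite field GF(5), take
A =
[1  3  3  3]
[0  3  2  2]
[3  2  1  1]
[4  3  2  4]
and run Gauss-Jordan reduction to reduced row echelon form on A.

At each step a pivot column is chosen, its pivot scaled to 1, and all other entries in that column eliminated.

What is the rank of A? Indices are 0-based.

rank = 3

[1] R0 /= 1  ⇒  (1, 3, 3, 3)
     R2 -= 3·R0  ⇒  (0, 3, 2, 2)
     R3 -= 4·R0  ⇒  (0, 1, 0, 2)
[2] R1 /= 3  ⇒  (0, 1, 4, 4)
     R0 -= 3·R1  ⇒  (1, 0, 1, 1)
     R2 -= 3·R1  ⇒  (0, 0, 0, 0)
     R3 -= 1·R1  ⇒  (0, 0, 1, 3)
[3] R2 <-> R3
[3] R2 /= 1  ⇒  (0, 0, 1, 3)
     R0 -= 1·R2  ⇒  (1, 0, 0, 3)
     R1 -= 4·R2  ⇒  (0, 1, 0, 2)
column 3 empty below row 3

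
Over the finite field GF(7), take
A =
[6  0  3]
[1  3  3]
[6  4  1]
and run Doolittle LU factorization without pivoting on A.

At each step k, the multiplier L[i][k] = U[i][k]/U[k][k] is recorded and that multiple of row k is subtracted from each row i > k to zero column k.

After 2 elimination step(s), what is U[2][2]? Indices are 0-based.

Step 1: pivot at (0,0) is 6.
  row1 ← row1 − (6)·row0  ⇒  L[1][0]=6, U row1=(0, 3, 6)
  row2 ← row2 − (1)·row0  ⇒  L[2][0]=1, U row2=(0, 4, 5)
Step 2: pivot at (1,1) is 3.
  row2 ← row2 − (6)·row1  ⇒  L[2][1]=6, U row2=(0, 0, 4)

U[2][2] = 4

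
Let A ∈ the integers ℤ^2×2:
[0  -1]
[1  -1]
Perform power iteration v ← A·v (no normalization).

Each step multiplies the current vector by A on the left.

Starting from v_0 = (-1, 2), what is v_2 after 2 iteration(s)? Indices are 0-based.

v_2 = (3, 1)

v_0 = (-1, 2).
v_1 = A·v_0 = (-2, -3).
v_2 = A·v_1 = (3, 1).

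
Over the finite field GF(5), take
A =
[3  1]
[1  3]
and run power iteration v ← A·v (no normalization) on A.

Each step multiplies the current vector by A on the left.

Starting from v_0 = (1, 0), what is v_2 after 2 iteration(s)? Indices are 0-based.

v_2 = (0, 1)

v_0 = (1, 0).
v_1 = A·v_0 = (3, 1).
v_2 = A·v_1 = (0, 1).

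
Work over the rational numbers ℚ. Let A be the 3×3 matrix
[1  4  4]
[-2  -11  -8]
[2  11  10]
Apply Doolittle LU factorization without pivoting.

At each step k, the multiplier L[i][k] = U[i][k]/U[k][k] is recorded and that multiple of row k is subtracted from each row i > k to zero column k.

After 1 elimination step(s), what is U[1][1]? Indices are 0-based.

Step 1: pivot at (0,0) is 1.
  row1 ← row1 − (-2)·row0  ⇒  L[1][0]=-2, U row1=(0, -3, 0)
  row2 ← row2 − (2)·row0  ⇒  L[2][0]=2, U row2=(0, 3, 2)

U[1][1] = -3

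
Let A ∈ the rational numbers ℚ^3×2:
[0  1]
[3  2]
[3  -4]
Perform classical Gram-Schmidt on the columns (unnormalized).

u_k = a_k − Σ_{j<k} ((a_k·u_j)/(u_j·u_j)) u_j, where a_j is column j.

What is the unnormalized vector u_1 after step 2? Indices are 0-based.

Step 1: u_0 = a_0 = (0, 3, 3).
Step 2: u_1 = a_1 − (-1/3)·u_0 = (1, 3, -3).

u_1 = (1, 3, -3)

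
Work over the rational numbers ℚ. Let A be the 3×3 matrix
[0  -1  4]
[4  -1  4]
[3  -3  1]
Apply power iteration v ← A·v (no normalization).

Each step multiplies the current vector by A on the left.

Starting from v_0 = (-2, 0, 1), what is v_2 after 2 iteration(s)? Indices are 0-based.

v_0 = (-2, 0, 1).
v_1 = A·v_0 = (4, -4, -5).
v_2 = A·v_1 = (-16, 0, 19).

v_2 = (-16, 0, 19)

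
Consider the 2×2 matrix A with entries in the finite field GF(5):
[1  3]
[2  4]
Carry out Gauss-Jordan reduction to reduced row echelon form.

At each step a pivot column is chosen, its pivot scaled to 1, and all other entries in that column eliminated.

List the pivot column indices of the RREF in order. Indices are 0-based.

[1] R0 /= 1  ⇒  (1, 3)
     R1 -= 2·R0  ⇒  (0, 3)
[2] R1 /= 3  ⇒  (0, 1)
     R0 -= 3·R1  ⇒  (1, 0)

pivot columns: 0, 1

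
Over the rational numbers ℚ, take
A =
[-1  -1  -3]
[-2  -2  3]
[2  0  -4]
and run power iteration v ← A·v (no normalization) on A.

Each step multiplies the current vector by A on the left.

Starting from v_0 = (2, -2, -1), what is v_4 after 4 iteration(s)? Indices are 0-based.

v_0 = (2, -2, -1).
v_1 = A·v_0 = (3, -3, 8).
v_2 = A·v_1 = (-24, 24, -26).
v_3 = A·v_2 = (78, -78, 56).
v_4 = A·v_3 = (-168, 168, -68).

v_4 = (-168, 168, -68)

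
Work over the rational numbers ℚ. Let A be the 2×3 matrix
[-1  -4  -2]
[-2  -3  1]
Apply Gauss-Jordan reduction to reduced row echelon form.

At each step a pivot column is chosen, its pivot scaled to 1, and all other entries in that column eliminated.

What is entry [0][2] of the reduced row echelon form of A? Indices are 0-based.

step 1: normalize row 0 (÷-1) = (1, 4, 2)
  row 1: subtract -2×row0 = (0, 5, 5)
step 2: normalize row 1 (÷5) = (0, 1, 1)
  row 0: subtract 4×row1 = (1, 0, -2)

M[0][2] = -2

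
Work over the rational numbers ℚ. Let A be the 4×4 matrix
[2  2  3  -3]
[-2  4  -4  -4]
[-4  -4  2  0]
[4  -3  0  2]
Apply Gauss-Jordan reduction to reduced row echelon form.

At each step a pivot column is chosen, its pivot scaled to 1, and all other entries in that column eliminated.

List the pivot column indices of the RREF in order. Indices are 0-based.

pivot columns: 0, 1, 2, 3

pivot(0,0)=2: scale R0 → (1, 1, 3/2, -3/2)
  clear (1,0): R1 −= (-2)R0 → (0, 6, -1, -7)
  clear (2,0): R2 −= (-4)R0 → (0, 0, 8, -6)
  clear (3,0): R3 −= (4)R0 → (0, -7, -6, 8)
pivot(1,1)=6: scale R1 → (0, 1, -1/6, -7/6)
  clear (0,1): R0 −= (1)R1 → (1, 0, 5/3, -1/3)
  clear (3,1): R3 −= (-7)R1 → (0, 0, -43/6, -1/6)
pivot(2,2)=8: scale R2 → (0, 0, 1, -3/4)
  clear (0,2): R0 −= (5/3)R2 → (1, 0, 0, 11/12)
  clear (1,2): R1 −= (-1/6)R2 → (0, 1, 0, -31/24)
  clear (3,2): R3 −= (-43/6)R2 → (0, 0, 0, -133/24)
pivot(3,3)=-133/24: scale R3 → (0, 0, 0, 1)
  clear (0,3): R0 −= (11/12)R3 → (1, 0, 0, 0)
  clear (1,3): R1 −= (-31/24)R3 → (0, 1, 0, 0)
  clear (2,3): R2 −= (-3/4)R3 → (0, 0, 1, 0)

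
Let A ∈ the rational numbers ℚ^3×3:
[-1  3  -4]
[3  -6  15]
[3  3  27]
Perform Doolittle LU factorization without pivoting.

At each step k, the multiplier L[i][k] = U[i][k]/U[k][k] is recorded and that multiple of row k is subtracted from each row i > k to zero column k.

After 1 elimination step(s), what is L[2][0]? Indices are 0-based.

L[2][0] = -3

Step 1: pivot at (0,0) is -1.
  row1 ← row1 − (-3)·row0  ⇒  L[1][0]=-3, U row1=(0, 3, 3)
  row2 ← row2 − (-3)·row0  ⇒  L[2][0]=-3, U row2=(0, 12, 15)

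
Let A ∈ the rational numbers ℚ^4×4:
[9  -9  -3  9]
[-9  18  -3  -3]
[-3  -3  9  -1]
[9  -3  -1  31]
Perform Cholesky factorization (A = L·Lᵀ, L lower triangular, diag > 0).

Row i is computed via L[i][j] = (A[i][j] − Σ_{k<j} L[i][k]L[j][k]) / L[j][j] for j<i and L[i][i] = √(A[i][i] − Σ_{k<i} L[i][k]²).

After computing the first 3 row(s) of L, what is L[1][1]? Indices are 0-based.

Step 1: L[0][0] = √(9) = 3.
  L[1][0] = (-9) / L[0][0] = -3.
Step 2: L[1][1] = √(9) = 3.
  L[2][0] = (-3) / L[0][0] = -1.
  L[2][1] = (-6) / L[1][1] = -2.
Step 3: L[2][2] = √(4) = 2.

L[1][1] = 3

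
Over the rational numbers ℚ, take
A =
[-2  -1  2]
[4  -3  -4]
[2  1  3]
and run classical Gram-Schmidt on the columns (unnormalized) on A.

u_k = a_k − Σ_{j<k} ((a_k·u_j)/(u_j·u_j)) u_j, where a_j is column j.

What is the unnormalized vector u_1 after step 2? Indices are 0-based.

u_1 = (-5/3, -5/3, 5/3)

Step 1: u_0 = a_0 = (-2, 4, 2).
Step 2: u_1 = a_1 − (-1/3)·u_0 = (-5/3, -5/3, 5/3).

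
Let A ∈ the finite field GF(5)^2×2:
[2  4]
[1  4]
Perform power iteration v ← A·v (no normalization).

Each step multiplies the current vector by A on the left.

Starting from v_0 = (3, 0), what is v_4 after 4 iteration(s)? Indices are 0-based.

v_4 = (4, 4)

v_0 = (3, 0).
v_1 = A·v_0 = (1, 3).
v_2 = A·v_1 = (4, 3).
v_3 = A·v_2 = (0, 1).
v_4 = A·v_3 = (4, 4).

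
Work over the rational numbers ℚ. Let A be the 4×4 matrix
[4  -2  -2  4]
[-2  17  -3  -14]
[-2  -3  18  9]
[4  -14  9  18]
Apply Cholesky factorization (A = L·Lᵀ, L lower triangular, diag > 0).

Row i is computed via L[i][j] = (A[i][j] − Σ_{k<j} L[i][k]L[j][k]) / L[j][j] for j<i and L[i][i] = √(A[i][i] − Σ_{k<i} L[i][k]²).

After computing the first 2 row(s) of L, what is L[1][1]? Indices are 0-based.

Step 1: L[0][0] = √(4) = 2.
  L[1][0] = (-2) / L[0][0] = -1.
Step 2: L[1][1] = √(16) = 4.

L[1][1] = 4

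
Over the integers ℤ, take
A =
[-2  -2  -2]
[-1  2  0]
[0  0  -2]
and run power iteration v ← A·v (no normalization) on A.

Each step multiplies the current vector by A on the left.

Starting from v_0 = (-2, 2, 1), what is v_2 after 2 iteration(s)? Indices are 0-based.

v_0 = (-2, 2, 1).
v_1 = A·v_0 = (-2, 6, -2).
v_2 = A·v_1 = (-4, 14, 4).

v_2 = (-4, 14, 4)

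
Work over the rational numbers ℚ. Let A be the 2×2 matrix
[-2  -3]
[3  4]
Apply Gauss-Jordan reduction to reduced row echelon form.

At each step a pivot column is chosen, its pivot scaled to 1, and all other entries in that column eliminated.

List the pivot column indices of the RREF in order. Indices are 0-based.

pivot columns: 0, 1

pivot(0,0)=-2: scale R0 → (1, 3/2)
  clear (1,0): R1 −= (3)R0 → (0, -1/2)
pivot(1,1)=-1/2: scale R1 → (0, 1)
  clear (0,1): R0 −= (3/2)R1 → (1, 0)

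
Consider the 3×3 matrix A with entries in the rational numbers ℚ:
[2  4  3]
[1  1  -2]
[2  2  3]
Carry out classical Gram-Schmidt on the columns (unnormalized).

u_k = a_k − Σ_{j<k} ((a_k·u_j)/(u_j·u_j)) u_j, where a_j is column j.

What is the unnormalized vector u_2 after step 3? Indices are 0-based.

u_2 = (0, -14/5, 7/5)

Step 1: u_0 = a_0 = (2, 1, 2).
Step 2: u_1 = a_1 − (13/9)·u_0 = (10/9, -4/9, -8/9).
Step 3: u_2 = a_2 − (10/9)·u_0 − (7/10)·u_1 = (0, -14/5, 7/5).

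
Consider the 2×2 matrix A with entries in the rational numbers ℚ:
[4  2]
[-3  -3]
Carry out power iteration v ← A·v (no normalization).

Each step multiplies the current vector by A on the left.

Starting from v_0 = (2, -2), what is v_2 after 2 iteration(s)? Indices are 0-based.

v_2 = (16, -12)

v_0 = (2, -2).
v_1 = A·v_0 = (4, 0).
v_2 = A·v_1 = (16, -12).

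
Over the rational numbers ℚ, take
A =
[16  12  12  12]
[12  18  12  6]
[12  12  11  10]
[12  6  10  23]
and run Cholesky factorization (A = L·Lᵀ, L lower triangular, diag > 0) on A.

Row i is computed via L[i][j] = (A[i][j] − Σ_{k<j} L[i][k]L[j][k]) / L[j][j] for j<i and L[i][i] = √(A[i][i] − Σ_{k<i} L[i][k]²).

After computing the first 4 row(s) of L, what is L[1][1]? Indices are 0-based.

Step 1: L[0][0] = √(16) = 4.
  L[1][0] = (12) / L[0][0] = 3.
Step 2: L[1][1] = √(9) = 3.
  L[2][0] = (12) / L[0][0] = 3.
  L[2][1] = (3) / L[1][1] = 1.
Step 3: L[2][2] = √(1) = 1.
  L[3][0] = (12) / L[0][0] = 3.
  L[3][1] = (-3) / L[1][1] = -1.
  L[3][2] = (2) / L[2][2] = 2.
Step 4: L[3][3] = √(9) = 3.

L[1][1] = 3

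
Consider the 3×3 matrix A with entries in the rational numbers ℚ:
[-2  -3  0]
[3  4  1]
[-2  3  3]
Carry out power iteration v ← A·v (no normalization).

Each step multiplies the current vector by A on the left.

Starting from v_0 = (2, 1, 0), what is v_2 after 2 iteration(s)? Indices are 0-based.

v_2 = (-16, 18, 41)

v_0 = (2, 1, 0).
v_1 = A·v_0 = (-7, 10, -1).
v_2 = A·v_1 = (-16, 18, 41).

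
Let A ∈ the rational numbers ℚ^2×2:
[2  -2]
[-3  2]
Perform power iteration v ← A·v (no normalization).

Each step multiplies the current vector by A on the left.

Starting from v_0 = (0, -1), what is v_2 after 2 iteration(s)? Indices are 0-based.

v_0 = (0, -1).
v_1 = A·v_0 = (2, -2).
v_2 = A·v_1 = (8, -10).

v_2 = (8, -10)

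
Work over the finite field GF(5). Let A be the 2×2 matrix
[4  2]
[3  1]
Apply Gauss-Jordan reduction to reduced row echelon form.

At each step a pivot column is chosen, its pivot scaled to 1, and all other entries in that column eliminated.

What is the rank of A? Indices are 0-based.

[1] R0 /= 4  ⇒  (1, 3)
     R1 -= 3·R0  ⇒  (0, 2)
[2] R1 /= 2  ⇒  (0, 1)
     R0 -= 3·R1  ⇒  (1, 0)

rank = 2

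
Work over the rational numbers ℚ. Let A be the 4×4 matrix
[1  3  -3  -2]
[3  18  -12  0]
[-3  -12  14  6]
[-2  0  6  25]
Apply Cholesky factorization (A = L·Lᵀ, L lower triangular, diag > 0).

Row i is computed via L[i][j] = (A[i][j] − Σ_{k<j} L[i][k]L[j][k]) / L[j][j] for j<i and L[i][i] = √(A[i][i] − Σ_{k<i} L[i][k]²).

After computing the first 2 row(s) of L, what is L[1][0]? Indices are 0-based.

L[1][0] = 3

Step 1: L[0][0] = √(1) = 1.
  L[1][0] = (3) / L[0][0] = 3.
Step 2: L[1][1] = √(9) = 3.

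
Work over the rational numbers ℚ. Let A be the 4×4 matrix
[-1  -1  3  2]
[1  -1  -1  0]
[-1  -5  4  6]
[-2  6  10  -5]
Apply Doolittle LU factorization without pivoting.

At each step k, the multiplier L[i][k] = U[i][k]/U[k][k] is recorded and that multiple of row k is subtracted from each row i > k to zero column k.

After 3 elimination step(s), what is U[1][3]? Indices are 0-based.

U[1][3] = 2

Step 1: pivot at (0,0) is -1.
  row1 ← row1 − (-1)·row0  ⇒  L[1][0]=-1, U row1=(0, -2, 2, 2)
  row2 ← row2 − (1)·row0  ⇒  L[2][0]=1, U row2=(0, -4, 1, 4)
  row3 ← row3 − (2)·row0  ⇒  L[3][0]=2, U row3=(0, 8, 4, -9)
Step 2: pivot at (1,1) is -2.
  row2 ← row2 − (2)·row1  ⇒  L[2][1]=2, U row2=(0, 0, -3, 0)
  row3 ← row3 − (-4)·row1  ⇒  L[3][1]=-4, U row3=(0, 0, 12, -1)
Step 3: pivot at (2,2) is -3.
  row3 ← row3 − (-4)·row2  ⇒  L[3][2]=-4, U row3=(0, 0, 0, -1)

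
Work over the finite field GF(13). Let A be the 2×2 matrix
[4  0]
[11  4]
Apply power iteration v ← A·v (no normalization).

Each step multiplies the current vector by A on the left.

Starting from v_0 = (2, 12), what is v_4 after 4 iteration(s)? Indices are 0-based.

v_0 = (2, 12).
v_1 = A·v_0 = (8, 5).
v_2 = A·v_1 = (6, 4).
v_3 = A·v_2 = (11, 4).
v_4 = A·v_3 = (5, 7).

v_4 = (5, 7)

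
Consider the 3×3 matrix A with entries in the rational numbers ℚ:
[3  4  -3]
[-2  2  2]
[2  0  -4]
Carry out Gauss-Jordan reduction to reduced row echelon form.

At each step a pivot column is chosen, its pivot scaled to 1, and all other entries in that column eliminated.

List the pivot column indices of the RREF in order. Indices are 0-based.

pivot(0,0)=3: scale R0 → (1, 4/3, -1)
  clear (1,0): R1 −= (-2)R0 → (0, 14/3, 0)
  clear (2,0): R2 −= (2)R0 → (0, -8/3, -2)
pivot(1,1)=14/3: scale R1 → (0, 1, 0)
  clear (0,1): R0 −= (4/3)R1 → (1, 0, -1)
  clear (2,1): R2 −= (-8/3)R1 → (0, 0, -2)
pivot(2,2)=-2: scale R2 → (0, 0, 1)
  clear (0,2): R0 −= (-1)R2 → (1, 0, 0)

pivot columns: 0, 1, 2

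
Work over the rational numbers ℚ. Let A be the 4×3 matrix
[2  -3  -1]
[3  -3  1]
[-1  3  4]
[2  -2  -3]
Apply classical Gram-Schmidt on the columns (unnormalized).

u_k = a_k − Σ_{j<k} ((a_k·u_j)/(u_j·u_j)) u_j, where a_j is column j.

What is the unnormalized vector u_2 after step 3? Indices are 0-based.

u_2 = (35/37, 101/74, 35/74, -102/37)

Step 1: u_0 = a_0 = (2, 3, -1, 2).
Step 2: u_1 = a_1 − (-11/9)·u_0 = (-5/9, 2/3, 16/9, 4/9).
Step 3: u_2 = a_2 − (-1/2)·u_0 − (63/37)·u_1 = (35/37, 101/74, 35/74, -102/37).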